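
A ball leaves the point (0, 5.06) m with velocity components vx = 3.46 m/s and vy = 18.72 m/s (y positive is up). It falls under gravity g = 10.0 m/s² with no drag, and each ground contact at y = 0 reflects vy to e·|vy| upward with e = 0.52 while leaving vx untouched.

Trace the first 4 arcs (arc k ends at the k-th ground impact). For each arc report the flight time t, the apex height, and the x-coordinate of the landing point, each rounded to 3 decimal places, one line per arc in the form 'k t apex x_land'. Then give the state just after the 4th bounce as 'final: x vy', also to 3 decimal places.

Arc 1: start y=5.060, vy=18.720 → t=3.997, apex=22.582, x_land=13.830, impact vy=-21.252
  bounce: vy ← 0.52·21.252 = 11.051
Arc 2: start y=0.000, vy=11.051 → t=2.210, apex=6.106, x_land=21.477, impact vy=-11.051
  bounce: vy ← 0.52·11.051 = 5.746
Arc 3: start y=0.000, vy=5.746 → t=1.149, apex=1.651, x_land=25.454, impact vy=-5.746
  bounce: vy ← 0.52·5.746 = 2.988
Arc 4: start y=0.000, vy=2.988 → t=0.598, apex=0.446, x_land=27.522, impact vy=-2.988
  bounce: vy ← 0.52·2.988 = 1.554

1 3.997 22.582 13.830
2 2.210 6.106 21.477
3 1.149 1.651 25.454
4 0.598 0.446 27.522
final: 27.522 1.554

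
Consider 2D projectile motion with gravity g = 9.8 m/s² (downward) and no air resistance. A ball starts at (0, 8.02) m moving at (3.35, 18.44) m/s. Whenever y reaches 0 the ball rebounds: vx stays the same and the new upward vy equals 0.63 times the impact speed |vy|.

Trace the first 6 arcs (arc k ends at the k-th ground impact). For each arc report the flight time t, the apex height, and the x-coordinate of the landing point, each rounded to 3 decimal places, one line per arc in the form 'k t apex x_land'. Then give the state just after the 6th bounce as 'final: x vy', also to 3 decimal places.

Arc 1: start y=8.020, vy=18.440 → t=4.157, apex=25.369, x_land=13.926, impact vy=-22.299
  bounce: vy ← 0.63·22.299 = 14.048
Arc 2: start y=0.000, vy=14.048 → t=2.867, apex=10.069, x_land=23.530, impact vy=-14.048
  bounce: vy ← 0.63·14.048 = 8.850
Arc 3: start y=0.000, vy=8.850 → t=1.806, apex=3.996, x_land=29.581, impact vy=-8.850
  bounce: vy ← 0.63·8.850 = 5.576
Arc 4: start y=0.000, vy=5.576 → t=1.138, apex=1.586, x_land=33.393, impact vy=-5.576
  bounce: vy ← 0.63·5.576 = 3.513
Arc 5: start y=0.000, vy=3.513 → t=0.717, apex=0.630, x_land=35.794, impact vy=-3.513
  bounce: vy ← 0.63·3.513 = 2.213
Arc 6: start y=0.000, vy=2.213 → t=0.452, apex=0.250, x_land=37.307, impact vy=-2.213
  bounce: vy ← 0.63·2.213 = 1.394

1 4.157 25.369 13.926
2 2.867 10.069 23.530
3 1.806 3.996 29.581
4 1.138 1.586 33.393
5 0.717 0.630 35.794
6 0.452 0.250 37.307
final: 37.307 1.394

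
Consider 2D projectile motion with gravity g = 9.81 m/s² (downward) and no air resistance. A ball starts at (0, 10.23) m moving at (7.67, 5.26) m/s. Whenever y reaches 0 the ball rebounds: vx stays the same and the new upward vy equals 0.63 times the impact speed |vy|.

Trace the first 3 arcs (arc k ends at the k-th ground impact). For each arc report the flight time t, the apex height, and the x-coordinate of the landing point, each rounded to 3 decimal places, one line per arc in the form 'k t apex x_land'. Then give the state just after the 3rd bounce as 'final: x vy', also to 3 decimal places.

Arc 1: start y=10.230, vy=5.260 → t=2.077, apex=11.640, x_land=15.928, impact vy=-15.112
  bounce: vy ← 0.63·15.112 = 9.521
Arc 2: start y=0.000, vy=9.521 → t=1.941, apex=4.620, x_land=30.816, impact vy=-9.521
  bounce: vy ← 0.63·9.521 = 5.998
Arc 3: start y=0.000, vy=5.998 → t=1.223, apex=1.834, x_land=40.195, impact vy=-5.998
  bounce: vy ← 0.63·5.998 = 3.779

1 2.077 11.640 15.928
2 1.941 4.620 30.816
3 1.223 1.834 40.195
final: 40.195 3.779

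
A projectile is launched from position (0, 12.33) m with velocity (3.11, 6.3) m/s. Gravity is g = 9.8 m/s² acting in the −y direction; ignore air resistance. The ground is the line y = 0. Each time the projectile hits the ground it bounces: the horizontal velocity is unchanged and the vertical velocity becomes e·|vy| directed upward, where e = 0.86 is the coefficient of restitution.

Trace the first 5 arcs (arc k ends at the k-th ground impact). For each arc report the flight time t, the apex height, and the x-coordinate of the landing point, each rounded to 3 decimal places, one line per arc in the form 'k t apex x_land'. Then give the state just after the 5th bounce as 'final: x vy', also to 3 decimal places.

Arc 1: start y=12.330, vy=6.300 → t=2.354, apex=14.355, x_land=7.322, impact vy=-16.774
  bounce: vy ← 0.86·16.774 = 14.425
Arc 2: start y=0.000, vy=14.425 → t=2.944, apex=10.617, x_land=16.478, impact vy=-14.425
  bounce: vy ← 0.86·14.425 = 12.406
Arc 3: start y=0.000, vy=12.406 → t=2.532, apex=7.852, x_land=24.352, impact vy=-12.406
  bounce: vy ← 0.86·12.406 = 10.669
Arc 4: start y=0.000, vy=10.669 → t=2.177, apex=5.808, x_land=31.124, impact vy=-10.669
  bounce: vy ← 0.86·10.669 = 9.175
Arc 5: start y=0.000, vy=9.175 → t=1.873, apex=4.295, x_land=36.947, impact vy=-9.175
  bounce: vy ← 0.86·9.175 = 7.891

1 2.354 14.355 7.322
2 2.944 10.617 16.478
3 2.532 7.852 24.352
4 2.177 5.808 31.124
5 1.873 4.295 36.947
final: 36.947 7.891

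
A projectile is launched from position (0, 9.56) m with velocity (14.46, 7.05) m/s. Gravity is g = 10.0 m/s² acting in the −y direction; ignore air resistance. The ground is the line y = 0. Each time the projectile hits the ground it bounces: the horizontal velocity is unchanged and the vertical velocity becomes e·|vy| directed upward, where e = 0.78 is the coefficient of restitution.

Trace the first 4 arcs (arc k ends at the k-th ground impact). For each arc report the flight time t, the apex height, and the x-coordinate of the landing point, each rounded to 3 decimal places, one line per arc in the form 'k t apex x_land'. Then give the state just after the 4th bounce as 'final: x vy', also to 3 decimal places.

1 2.257 12.045 32.638
2 2.421 7.328 67.649
3 1.889 4.459 94.959
4 1.473 2.713 116.260
final: 116.260 5.745

Arc 1: start y=9.560, vy=7.050 → t=2.257, apex=12.045, x_land=32.638, impact vy=-15.521
  bounce: vy ← 0.78·15.521 = 12.106
Arc 2: start y=0.000, vy=12.106 → t=2.421, apex=7.328, x_land=67.649, impact vy=-12.106
  bounce: vy ← 0.78·12.106 = 9.443
Arc 3: start y=0.000, vy=9.443 → t=1.889, apex=4.459, x_land=94.959, impact vy=-9.443
  bounce: vy ← 0.78·9.443 = 7.366
Arc 4: start y=0.000, vy=7.366 → t=1.473, apex=2.713, x_land=116.260, impact vy=-7.366
  bounce: vy ← 0.78·7.366 = 5.745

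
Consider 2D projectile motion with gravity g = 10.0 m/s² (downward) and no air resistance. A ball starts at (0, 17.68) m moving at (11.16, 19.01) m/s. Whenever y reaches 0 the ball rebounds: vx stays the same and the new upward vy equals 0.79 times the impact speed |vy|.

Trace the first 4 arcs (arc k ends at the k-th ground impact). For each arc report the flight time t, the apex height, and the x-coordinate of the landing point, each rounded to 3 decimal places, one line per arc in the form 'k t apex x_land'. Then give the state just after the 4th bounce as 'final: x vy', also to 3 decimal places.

1 4.575 35.749 51.056
2 4.225 22.311 98.205
3 3.338 13.924 135.452
4 2.637 8.690 164.877
final: 164.877 10.415

Arc 1: start y=17.680, vy=19.010 → t=4.575, apex=35.749, x_land=51.056, impact vy=-26.739
  bounce: vy ← 0.79·26.739 = 21.124
Arc 2: start y=0.000, vy=21.124 → t=4.225, apex=22.311, x_land=98.205, impact vy=-21.124
  bounce: vy ← 0.79·21.124 = 16.688
Arc 3: start y=0.000, vy=16.688 → t=3.338, apex=13.924, x_land=135.452, impact vy=-16.688
  bounce: vy ← 0.79·16.688 = 13.183
Arc 4: start y=0.000, vy=13.183 → t=2.637, apex=8.690, x_land=164.877, impact vy=-13.183
  bounce: vy ← 0.79·13.183 = 10.415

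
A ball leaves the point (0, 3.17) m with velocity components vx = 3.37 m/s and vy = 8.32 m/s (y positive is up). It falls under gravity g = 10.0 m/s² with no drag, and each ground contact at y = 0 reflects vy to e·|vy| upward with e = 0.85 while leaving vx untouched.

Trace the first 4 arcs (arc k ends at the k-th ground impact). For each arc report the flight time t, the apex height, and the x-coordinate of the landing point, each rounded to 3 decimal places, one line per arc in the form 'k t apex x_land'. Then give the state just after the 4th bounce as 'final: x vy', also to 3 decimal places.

1 1.984 6.631 6.685
2 1.958 4.791 13.282
3 1.664 3.461 18.890
4 1.414 2.501 23.657
final: 23.657 6.012

Arc 1: start y=3.170, vy=8.320 → t=1.984, apex=6.631, x_land=6.685, impact vy=-11.516
  bounce: vy ← 0.85·11.516 = 9.789
Arc 2: start y=0.000, vy=9.789 → t=1.958, apex=4.791, x_land=13.282, impact vy=-9.789
  bounce: vy ← 0.85·9.789 = 8.320
Arc 3: start y=0.000, vy=8.320 → t=1.664, apex=3.461, x_land=18.890, impact vy=-8.320
  bounce: vy ← 0.85·8.320 = 7.072
Arc 4: start y=0.000, vy=7.072 → t=1.414, apex=2.501, x_land=23.657, impact vy=-7.072
  bounce: vy ← 0.85·7.072 = 6.012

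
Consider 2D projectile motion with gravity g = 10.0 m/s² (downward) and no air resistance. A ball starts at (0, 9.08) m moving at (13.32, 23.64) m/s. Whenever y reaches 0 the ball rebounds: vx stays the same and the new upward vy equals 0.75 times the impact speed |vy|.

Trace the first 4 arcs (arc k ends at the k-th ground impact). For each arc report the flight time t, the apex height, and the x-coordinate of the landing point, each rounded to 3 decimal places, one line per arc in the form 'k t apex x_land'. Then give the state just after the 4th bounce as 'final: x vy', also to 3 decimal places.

1 5.085 37.022 67.734
2 4.082 20.825 122.102
3 3.061 11.714 162.878
4 2.296 6.589 193.460
final: 193.460 8.610

Arc 1: start y=9.080, vy=23.640 → t=5.085, apex=37.022, x_land=67.734, impact vy=-27.211
  bounce: vy ← 0.75·27.211 = 20.408
Arc 2: start y=0.000, vy=20.408 → t=4.082, apex=20.825, x_land=122.102, impact vy=-20.408
  bounce: vy ← 0.75·20.408 = 15.306
Arc 3: start y=0.000, vy=15.306 → t=3.061, apex=11.714, x_land=162.878, impact vy=-15.306
  bounce: vy ← 0.75·15.306 = 11.480
Arc 4: start y=0.000, vy=11.480 → t=2.296, apex=6.589, x_land=193.460, impact vy=-11.480
  bounce: vy ← 0.75·11.480 = 8.610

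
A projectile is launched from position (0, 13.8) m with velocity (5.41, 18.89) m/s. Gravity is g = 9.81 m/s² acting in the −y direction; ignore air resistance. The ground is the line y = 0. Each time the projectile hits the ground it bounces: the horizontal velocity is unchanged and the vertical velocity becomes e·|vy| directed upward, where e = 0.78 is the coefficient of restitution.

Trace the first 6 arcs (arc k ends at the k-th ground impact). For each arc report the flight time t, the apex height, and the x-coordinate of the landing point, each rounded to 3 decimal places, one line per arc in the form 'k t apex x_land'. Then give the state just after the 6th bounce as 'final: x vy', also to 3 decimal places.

Arc 1: start y=13.800, vy=18.890 → t=4.479, apex=31.987, x_land=24.233, impact vy=-25.052
  bounce: vy ← 0.78·25.052 = 19.540
Arc 2: start y=0.000, vy=19.540 → t=3.984, apex=19.461, x_land=45.785, impact vy=-19.540
  bounce: vy ← 0.78·19.540 = 15.241
Arc 3: start y=0.000, vy=15.241 → t=3.107, apex=11.840, x_land=62.596, impact vy=-15.241
  bounce: vy ← 0.78·15.241 = 11.888
Arc 4: start y=0.000, vy=11.888 → t=2.424, apex=7.203, x_land=75.708, impact vy=-11.888
  bounce: vy ← 0.78·11.888 = 9.273
Arc 5: start y=0.000, vy=9.273 → t=1.891, apex=4.383, x_land=85.936, impact vy=-9.273
  bounce: vy ← 0.78·9.273 = 7.233
Arc 6: start y=0.000, vy=7.233 → t=1.475, apex=2.666, x_land=93.913, impact vy=-7.233
  bounce: vy ← 0.78·7.233 = 5.642

1 4.479 31.987 24.233
2 3.984 19.461 45.785
3 3.107 11.840 62.596
4 2.424 7.203 75.708
5 1.891 4.383 85.936
6 1.475 2.666 93.913
final: 93.913 5.642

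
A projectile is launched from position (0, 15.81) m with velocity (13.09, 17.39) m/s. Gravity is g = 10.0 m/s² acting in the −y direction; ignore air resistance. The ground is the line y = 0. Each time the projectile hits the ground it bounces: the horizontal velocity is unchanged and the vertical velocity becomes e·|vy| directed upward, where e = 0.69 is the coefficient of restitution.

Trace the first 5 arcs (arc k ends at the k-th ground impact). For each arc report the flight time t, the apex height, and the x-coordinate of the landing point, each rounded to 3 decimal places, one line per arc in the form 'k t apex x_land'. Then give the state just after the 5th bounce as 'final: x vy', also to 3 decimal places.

Arc 1: start y=15.810, vy=17.390 → t=4.226, apex=30.931, x_land=55.321, impact vy=-24.872
  bounce: vy ← 0.69·24.872 = 17.162
Arc 2: start y=0.000, vy=17.162 → t=3.432, apex=14.726, x_land=100.250, impact vy=-17.162
  bounce: vy ← 0.69·17.162 = 11.842
Arc 3: start y=0.000, vy=11.842 → t=2.368, apex=7.011, x_land=131.251, impact vy=-11.842
  bounce: vy ← 0.69·11.842 = 8.171
Arc 4: start y=0.000, vy=8.171 → t=1.634, apex=3.338, x_land=152.642, impact vy=-8.171
  bounce: vy ← 0.69·8.171 = 5.638
Arc 5: start y=0.000, vy=5.638 → t=1.128, apex=1.589, x_land=167.401, impact vy=-5.638
  bounce: vy ← 0.69·5.638 = 3.890

1 4.226 30.931 55.321
2 3.432 14.726 100.250
3 2.368 7.011 131.251
4 1.634 3.338 152.642
5 1.128 1.589 167.401
final: 167.401 3.890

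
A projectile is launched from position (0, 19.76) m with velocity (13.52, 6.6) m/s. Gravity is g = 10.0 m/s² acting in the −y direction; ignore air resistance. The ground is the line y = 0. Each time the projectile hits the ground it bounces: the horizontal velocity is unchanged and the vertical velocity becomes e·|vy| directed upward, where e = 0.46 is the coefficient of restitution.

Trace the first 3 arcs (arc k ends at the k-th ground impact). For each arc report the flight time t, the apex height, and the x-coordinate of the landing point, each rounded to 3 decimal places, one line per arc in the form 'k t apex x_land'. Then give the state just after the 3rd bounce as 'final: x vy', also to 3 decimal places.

Arc 1: start y=19.760, vy=6.600 → t=2.755, apex=21.938, x_land=37.243, impact vy=-20.947
  bounce: vy ← 0.46·20.947 = 9.635
Arc 2: start y=0.000, vy=9.635 → t=1.927, apex=4.642, x_land=63.297, impact vy=-9.635
  bounce: vy ← 0.46·9.635 = 4.432
Arc 3: start y=0.000, vy=4.432 → t=0.886, apex=0.982, x_land=75.282, impact vy=-4.432
  bounce: vy ← 0.46·4.432 = 2.039

1 2.755 21.938 37.243
2 1.927 4.642 63.297
3 0.886 0.982 75.282
final: 75.282 2.039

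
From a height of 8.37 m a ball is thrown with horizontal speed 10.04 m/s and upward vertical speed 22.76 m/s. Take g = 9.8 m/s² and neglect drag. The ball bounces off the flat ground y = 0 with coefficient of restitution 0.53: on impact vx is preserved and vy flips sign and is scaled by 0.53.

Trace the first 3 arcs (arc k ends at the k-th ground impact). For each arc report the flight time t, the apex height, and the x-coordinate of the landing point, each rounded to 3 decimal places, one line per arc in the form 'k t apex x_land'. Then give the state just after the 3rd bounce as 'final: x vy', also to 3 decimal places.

Arc 1: start y=8.370, vy=22.760 → t=4.987, apex=34.799, x_land=50.073, impact vy=-26.116
  bounce: vy ← 0.53·26.116 = 13.842
Arc 2: start y=0.000, vy=13.842 → t=2.825, apex=9.775, x_land=78.435, impact vy=-13.842
  bounce: vy ← 0.53·13.842 = 7.336
Arc 3: start y=0.000, vy=7.336 → t=1.497, apex=2.746, x_land=93.466, impact vy=-7.336
  bounce: vy ← 0.53·7.336 = 3.888

1 4.987 34.799 50.073
2 2.825 9.775 78.435
3 1.497 2.746 93.466
final: 93.466 3.888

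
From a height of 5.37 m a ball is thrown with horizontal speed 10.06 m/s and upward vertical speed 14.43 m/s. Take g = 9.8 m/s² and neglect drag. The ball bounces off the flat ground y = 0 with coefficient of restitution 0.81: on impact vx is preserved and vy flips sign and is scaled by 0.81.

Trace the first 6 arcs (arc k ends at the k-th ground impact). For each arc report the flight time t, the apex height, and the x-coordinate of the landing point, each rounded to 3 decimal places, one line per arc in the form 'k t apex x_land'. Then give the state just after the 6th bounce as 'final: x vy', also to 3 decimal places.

Arc 1: start y=5.370, vy=14.430 → t=3.279, apex=15.994, x_land=32.988, impact vy=-17.705
  bounce: vy ← 0.81·17.705 = 14.341
Arc 2: start y=0.000, vy=14.341 → t=2.927, apex=10.493, x_land=62.431, impact vy=-14.341
  bounce: vy ← 0.81·14.341 = 11.616
Arc 3: start y=0.000, vy=11.616 → t=2.371, apex=6.885, x_land=86.281, impact vy=-11.616
  bounce: vy ← 0.81·11.616 = 9.409
Arc 4: start y=0.000, vy=9.409 → t=1.920, apex=4.517, x_land=105.599, impact vy=-9.409
  bounce: vy ← 0.81·9.409 = 7.622
Arc 5: start y=0.000, vy=7.622 → t=1.555, apex=2.964, x_land=121.246, impact vy=-7.622
  bounce: vy ← 0.81·7.622 = 6.173
Arc 6: start y=0.000, vy=6.173 → t=1.260, apex=1.944, x_land=133.920, impact vy=-6.173
  bounce: vy ← 0.81·6.173 = 5.000

1 3.279 15.994 32.988
2 2.927 10.493 62.431
3 2.371 6.885 86.281
4 1.920 4.517 105.599
5 1.555 2.964 121.246
6 1.260 1.944 133.920
final: 133.920 5.000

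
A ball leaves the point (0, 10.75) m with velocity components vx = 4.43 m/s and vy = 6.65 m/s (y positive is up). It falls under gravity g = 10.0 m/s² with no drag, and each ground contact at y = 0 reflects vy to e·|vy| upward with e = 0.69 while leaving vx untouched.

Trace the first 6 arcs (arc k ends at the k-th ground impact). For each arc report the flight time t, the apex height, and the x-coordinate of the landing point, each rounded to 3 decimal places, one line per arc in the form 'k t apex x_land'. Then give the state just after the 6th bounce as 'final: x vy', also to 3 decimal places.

Arc 1: start y=10.750, vy=6.650 → t=2.275, apex=12.961, x_land=10.078, impact vy=-16.100
  bounce: vy ← 0.69·16.100 = 11.109
Arc 2: start y=0.000, vy=11.109 → t=2.222, apex=6.171, x_land=19.921, impact vy=-11.109
  bounce: vy ← 0.69·11.109 = 7.665
Arc 3: start y=0.000, vy=7.665 → t=1.533, apex=2.938, x_land=26.713, impact vy=-7.665
  bounce: vy ← 0.69·7.665 = 5.289
Arc 4: start y=0.000, vy=5.289 → t=1.058, apex=1.399, x_land=31.399, impact vy=-5.289
  bounce: vy ← 0.69·5.289 = 3.649
Arc 5: start y=0.000, vy=3.649 → t=0.730, apex=0.666, x_land=34.632, impact vy=-3.649
  bounce: vy ← 0.69·3.649 = 2.518
Arc 6: start y=0.000, vy=2.518 → t=0.504, apex=0.317, x_land=36.863, impact vy=-2.518
  bounce: vy ← 0.69·2.518 = 1.738

1 2.275 12.961 10.078
2 2.222 6.171 19.921
3 1.533 2.938 26.713
4 1.058 1.399 31.399
5 0.730 0.666 34.632
6 0.504 0.317 36.863
final: 36.863 1.738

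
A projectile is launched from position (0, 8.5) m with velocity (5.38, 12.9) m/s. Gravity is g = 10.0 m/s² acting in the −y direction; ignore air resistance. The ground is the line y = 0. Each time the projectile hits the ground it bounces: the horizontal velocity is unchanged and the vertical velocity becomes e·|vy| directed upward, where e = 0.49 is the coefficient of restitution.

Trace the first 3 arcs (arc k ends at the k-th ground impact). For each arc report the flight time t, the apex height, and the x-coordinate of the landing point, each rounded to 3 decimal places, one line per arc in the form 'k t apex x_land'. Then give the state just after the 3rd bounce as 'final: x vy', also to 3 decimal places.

1 3.124 16.820 16.808
2 1.797 4.039 26.478
3 0.881 0.970 31.217
final: 31.217 2.158

Arc 1: start y=8.500, vy=12.900 → t=3.124, apex=16.820, x_land=16.808, impact vy=-18.341
  bounce: vy ← 0.49·18.341 = 8.987
Arc 2: start y=0.000, vy=8.987 → t=1.797, apex=4.039, x_land=26.478, impact vy=-8.987
  bounce: vy ← 0.49·8.987 = 4.404
Arc 3: start y=0.000, vy=4.404 → t=0.881, apex=0.970, x_land=31.217, impact vy=-4.404
  bounce: vy ← 0.49·4.404 = 2.158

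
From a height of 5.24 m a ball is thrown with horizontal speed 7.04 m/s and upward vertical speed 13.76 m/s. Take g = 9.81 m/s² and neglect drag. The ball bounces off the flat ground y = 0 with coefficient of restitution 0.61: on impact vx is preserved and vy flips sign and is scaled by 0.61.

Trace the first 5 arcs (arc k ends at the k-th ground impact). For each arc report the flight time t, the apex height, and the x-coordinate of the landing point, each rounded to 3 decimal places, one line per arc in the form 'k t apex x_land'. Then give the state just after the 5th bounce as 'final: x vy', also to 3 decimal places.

Arc 1: start y=5.240, vy=13.760 → t=3.145, apex=14.890, x_land=22.141, impact vy=-17.092
  bounce: vy ← 0.61·17.092 = 10.426
Arc 2: start y=0.000, vy=10.426 → t=2.126, apex=5.541, x_land=37.105, impact vy=-10.426
  bounce: vy ← 0.61·10.426 = 6.360
Arc 3: start y=0.000, vy=6.360 → t=1.297, apex=2.062, x_land=46.234, impact vy=-6.360
  bounce: vy ← 0.61·6.360 = 3.880
Arc 4: start y=0.000, vy=3.880 → t=0.791, apex=0.767, x_land=51.802, impact vy=-3.880
  bounce: vy ← 0.61·3.880 = 2.367
Arc 5: start y=0.000, vy=2.367 → t=0.482, apex=0.285, x_land=55.199, impact vy=-2.367
  bounce: vy ← 0.61·2.367 = 1.444

1 3.145 14.890 22.141
2 2.126 5.541 37.105
3 1.297 2.062 46.234
4 0.791 0.767 51.802
5 0.482 0.285 55.199
final: 55.199 1.444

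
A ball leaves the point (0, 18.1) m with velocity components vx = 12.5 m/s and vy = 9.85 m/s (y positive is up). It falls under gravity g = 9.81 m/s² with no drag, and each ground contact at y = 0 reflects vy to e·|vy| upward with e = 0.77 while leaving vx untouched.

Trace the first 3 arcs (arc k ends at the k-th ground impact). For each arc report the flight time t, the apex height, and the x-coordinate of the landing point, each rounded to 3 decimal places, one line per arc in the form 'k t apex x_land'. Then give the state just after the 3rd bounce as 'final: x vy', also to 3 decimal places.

Arc 1: start y=18.100, vy=9.850 → t=3.172, apex=23.045, x_land=39.645, impact vy=-21.264
  bounce: vy ← 0.77·21.264 = 16.373
Arc 2: start y=0.000, vy=16.373 → t=3.338, apex=13.663, x_land=81.371, impact vy=-16.373
  bounce: vy ← 0.77·16.373 = 12.607
Arc 3: start y=0.000, vy=12.607 → t=2.570, apex=8.101, x_land=113.499, impact vy=-12.607
  bounce: vy ← 0.77·12.607 = 9.708

1 3.172 23.045 39.645
2 3.338 13.663 81.371
3 2.570 8.101 113.499
final: 113.499 9.708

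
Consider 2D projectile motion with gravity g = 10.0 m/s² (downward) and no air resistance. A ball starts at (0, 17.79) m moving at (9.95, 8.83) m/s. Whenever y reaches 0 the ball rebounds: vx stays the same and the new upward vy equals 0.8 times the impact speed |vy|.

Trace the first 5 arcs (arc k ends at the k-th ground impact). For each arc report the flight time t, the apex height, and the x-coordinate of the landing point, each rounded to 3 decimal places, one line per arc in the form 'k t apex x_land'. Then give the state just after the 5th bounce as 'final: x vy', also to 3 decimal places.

1 2.966 21.688 29.509
2 3.332 13.881 62.666
3 2.666 8.884 89.191
4 2.133 5.685 110.411
5 1.706 3.639 127.388
final: 127.388 6.825

Arc 1: start y=17.790, vy=8.830 → t=2.966, apex=21.688, x_land=29.509, impact vy=-20.827
  bounce: vy ← 0.8·20.827 = 16.662
Arc 2: start y=0.000, vy=16.662 → t=3.332, apex=13.881, x_land=62.666, impact vy=-16.662
  bounce: vy ← 0.8·16.662 = 13.329
Arc 3: start y=0.000, vy=13.329 → t=2.666, apex=8.884, x_land=89.191, impact vy=-13.329
  bounce: vy ← 0.8·13.329 = 10.663
Arc 4: start y=0.000, vy=10.663 → t=2.133, apex=5.685, x_land=110.411, impact vy=-10.663
  bounce: vy ← 0.8·10.663 = 8.531
Arc 5: start y=0.000, vy=8.531 → t=1.706, apex=3.639, x_land=127.388, impact vy=-8.531
  bounce: vy ← 0.8·8.531 = 6.825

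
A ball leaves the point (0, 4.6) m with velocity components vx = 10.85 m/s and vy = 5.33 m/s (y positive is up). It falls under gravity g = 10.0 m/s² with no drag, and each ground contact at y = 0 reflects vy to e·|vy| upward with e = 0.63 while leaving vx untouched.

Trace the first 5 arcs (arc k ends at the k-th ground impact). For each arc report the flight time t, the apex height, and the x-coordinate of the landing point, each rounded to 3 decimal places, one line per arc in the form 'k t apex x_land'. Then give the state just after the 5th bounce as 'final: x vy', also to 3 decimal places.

Arc 1: start y=4.600, vy=5.330 → t=1.630, apex=6.020, x_land=17.689, impact vy=-10.973
  bounce: vy ← 0.63·10.973 = 6.913
Arc 2: start y=0.000, vy=6.913 → t=1.383, apex=2.390, x_land=32.690, impact vy=-6.913
  bounce: vy ← 0.63·6.913 = 4.355
Arc 3: start y=0.000, vy=4.355 → t=0.871, apex=0.948, x_land=42.141, impact vy=-4.355
  bounce: vy ← 0.63·4.355 = 2.744
Arc 4: start y=0.000, vy=2.744 → t=0.549, apex=0.376, x_land=48.095, impact vy=-2.744
  bounce: vy ← 0.63·2.744 = 1.729
Arc 5: start y=0.000, vy=1.729 → t=0.346, apex=0.149, x_land=51.846, impact vy=-1.729
  bounce: vy ← 0.63·1.729 = 1.089

1 1.630 6.020 17.689
2 1.383 2.390 32.690
3 0.871 0.948 42.141
4 0.549 0.376 48.095
5 0.346 0.149 51.846
final: 51.846 1.089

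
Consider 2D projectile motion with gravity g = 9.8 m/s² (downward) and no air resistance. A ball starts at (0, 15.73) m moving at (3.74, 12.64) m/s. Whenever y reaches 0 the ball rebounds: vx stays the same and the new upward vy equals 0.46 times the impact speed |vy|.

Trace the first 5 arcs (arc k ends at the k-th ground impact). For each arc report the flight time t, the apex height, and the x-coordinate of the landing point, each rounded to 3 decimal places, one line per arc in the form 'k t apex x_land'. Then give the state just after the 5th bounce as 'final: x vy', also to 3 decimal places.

Arc 1: start y=15.730, vy=12.640 → t=3.497, apex=23.882, x_land=13.080, impact vy=-21.635
  bounce: vy ← 0.46·21.635 = 9.952
Arc 2: start y=0.000, vy=9.952 → t=2.031, apex=5.053, x_land=20.677, impact vy=-9.952
  bounce: vy ← 0.46·9.952 = 4.578
Arc 3: start y=0.000, vy=4.578 → t=0.934, apex=1.069, x_land=24.171, impact vy=-4.578
  bounce: vy ← 0.46·4.578 = 2.106
Arc 4: start y=0.000, vy=2.106 → t=0.430, apex=0.226, x_land=25.778, impact vy=-2.106
  bounce: vy ← 0.46·2.106 = 0.969
Arc 5: start y=0.000, vy=0.969 → t=0.198, apex=0.048, x_land=26.518, impact vy=-0.969
  bounce: vy ← 0.46·0.969 = 0.446

1 3.497 23.882 13.080
2 2.031 5.053 20.677
3 0.934 1.069 24.171
4 0.430 0.226 25.778
5 0.198 0.048 26.518
final: 26.518 0.446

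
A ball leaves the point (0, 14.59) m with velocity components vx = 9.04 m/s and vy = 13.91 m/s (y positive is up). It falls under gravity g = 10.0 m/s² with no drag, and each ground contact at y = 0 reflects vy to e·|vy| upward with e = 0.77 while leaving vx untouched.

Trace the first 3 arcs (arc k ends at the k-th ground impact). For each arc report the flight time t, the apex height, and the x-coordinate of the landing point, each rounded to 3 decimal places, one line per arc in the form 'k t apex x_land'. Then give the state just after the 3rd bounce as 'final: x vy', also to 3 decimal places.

1 3.594 24.264 32.489
2 3.393 14.386 63.157
3 2.612 8.530 86.772
final: 86.772 10.057

Arc 1: start y=14.590, vy=13.910 → t=3.594, apex=24.264, x_land=32.489, impact vy=-22.029
  bounce: vy ← 0.77·22.029 = 16.963
Arc 2: start y=0.000, vy=16.963 → t=3.393, apex=14.386, x_land=63.157, impact vy=-16.963
  bounce: vy ← 0.77·16.963 = 13.061
Arc 3: start y=0.000, vy=13.061 → t=2.612, apex=8.530, x_land=86.772, impact vy=-13.061
  bounce: vy ← 0.77·13.061 = 10.057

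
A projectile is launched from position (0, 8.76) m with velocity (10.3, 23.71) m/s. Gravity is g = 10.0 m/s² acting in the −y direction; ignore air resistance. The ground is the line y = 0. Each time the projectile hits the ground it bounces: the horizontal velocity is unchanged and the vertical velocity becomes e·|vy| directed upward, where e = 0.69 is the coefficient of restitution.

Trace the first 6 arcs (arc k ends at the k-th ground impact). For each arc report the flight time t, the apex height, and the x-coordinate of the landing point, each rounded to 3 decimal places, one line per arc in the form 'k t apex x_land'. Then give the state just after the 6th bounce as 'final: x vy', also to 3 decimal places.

1 5.086 36.868 52.390
2 3.747 17.553 90.988
3 2.586 8.357 117.620
4 1.784 3.979 135.996
5 1.231 1.894 148.676
6 0.849 0.902 157.425
final: 157.425 2.930

Arc 1: start y=8.760, vy=23.710 → t=5.086, apex=36.868, x_land=52.390, impact vy=-27.154
  bounce: vy ← 0.69·27.154 = 18.737
Arc 2: start y=0.000, vy=18.737 → t=3.747, apex=17.553, x_land=90.988, impact vy=-18.737
  bounce: vy ← 0.69·18.737 = 12.928
Arc 3: start y=0.000, vy=12.928 → t=2.586, apex=8.357, x_land=117.620, impact vy=-12.928
  bounce: vy ← 0.69·12.928 = 8.920
Arc 4: start y=0.000, vy=8.920 → t=1.784, apex=3.979, x_land=135.996, impact vy=-8.920
  bounce: vy ← 0.69·8.920 = 6.155
Arc 5: start y=0.000, vy=6.155 → t=1.231, apex=1.894, x_land=148.676, impact vy=-6.155
  bounce: vy ← 0.69·6.155 = 4.247
Arc 6: start y=0.000, vy=4.247 → t=0.849, apex=0.902, x_land=157.425, impact vy=-4.247
  bounce: vy ← 0.69·4.247 = 2.930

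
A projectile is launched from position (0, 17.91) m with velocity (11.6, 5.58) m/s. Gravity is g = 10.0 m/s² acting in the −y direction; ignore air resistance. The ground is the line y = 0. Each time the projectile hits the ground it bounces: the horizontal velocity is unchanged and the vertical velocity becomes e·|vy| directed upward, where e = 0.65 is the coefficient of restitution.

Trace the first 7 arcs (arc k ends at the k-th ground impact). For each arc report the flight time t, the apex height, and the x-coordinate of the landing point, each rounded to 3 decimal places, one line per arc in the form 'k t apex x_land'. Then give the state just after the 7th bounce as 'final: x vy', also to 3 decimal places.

1 2.531 19.467 29.361
2 2.565 8.225 59.117
3 1.667 3.475 78.458
4 1.084 1.468 91.029
5 0.704 0.620 99.201
6 0.458 0.262 104.512
7 0.298 0.111 107.965
final: 107.965 0.967

Arc 1: start y=17.910, vy=5.580 → t=2.531, apex=19.467, x_land=29.361, impact vy=-19.732
  bounce: vy ← 0.65·19.732 = 12.826
Arc 2: start y=0.000, vy=12.826 → t=2.565, apex=8.225, x_land=59.117, impact vy=-12.826
  bounce: vy ← 0.65·12.826 = 8.337
Arc 3: start y=0.000, vy=8.337 → t=1.667, apex=3.475, x_land=78.458, impact vy=-8.337
  bounce: vy ← 0.65·8.337 = 5.419
Arc 4: start y=0.000, vy=5.419 → t=1.084, apex=1.468, x_land=91.029, impact vy=-5.419
  bounce: vy ← 0.65·5.419 = 3.522
Arc 5: start y=0.000, vy=3.522 → t=0.704, apex=0.620, x_land=99.201, impact vy=-3.522
  bounce: vy ← 0.65·3.522 = 2.289
Arc 6: start y=0.000, vy=2.289 → t=0.458, apex=0.262, x_land=104.512, impact vy=-2.289
  bounce: vy ← 0.65·2.289 = 1.488
Arc 7: start y=0.000, vy=1.488 → t=0.298, apex=0.111, x_land=107.965, impact vy=-1.488
  bounce: vy ← 0.65·1.488 = 0.967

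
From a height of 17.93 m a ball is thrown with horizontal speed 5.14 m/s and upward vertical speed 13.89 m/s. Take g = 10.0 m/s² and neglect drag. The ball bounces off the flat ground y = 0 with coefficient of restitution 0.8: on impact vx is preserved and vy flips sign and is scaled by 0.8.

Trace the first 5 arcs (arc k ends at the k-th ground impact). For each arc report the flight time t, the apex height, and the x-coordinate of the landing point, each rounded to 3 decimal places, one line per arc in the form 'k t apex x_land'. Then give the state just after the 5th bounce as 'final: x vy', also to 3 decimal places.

1 3.737 27.577 19.211
2 3.758 17.649 38.524
3 3.006 11.295 53.976
4 2.405 7.229 66.336
5 1.924 4.627 76.225
final: 76.225 7.695

Arc 1: start y=17.930, vy=13.890 → t=3.737, apex=27.577, x_land=19.211, impact vy=-23.485
  bounce: vy ← 0.8·23.485 = 18.788
Arc 2: start y=0.000, vy=18.788 → t=3.758, apex=17.649, x_land=38.524, impact vy=-18.788
  bounce: vy ← 0.8·18.788 = 15.030
Arc 3: start y=0.000, vy=15.030 → t=3.006, apex=11.295, x_land=53.976, impact vy=-15.030
  bounce: vy ← 0.8·15.030 = 12.024
Arc 4: start y=0.000, vy=12.024 → t=2.405, apex=7.229, x_land=66.336, impact vy=-12.024
  bounce: vy ← 0.8·12.024 = 9.619
Arc 5: start y=0.000, vy=9.619 → t=1.924, apex=4.627, x_land=76.225, impact vy=-9.619
  bounce: vy ← 0.8·9.619 = 7.695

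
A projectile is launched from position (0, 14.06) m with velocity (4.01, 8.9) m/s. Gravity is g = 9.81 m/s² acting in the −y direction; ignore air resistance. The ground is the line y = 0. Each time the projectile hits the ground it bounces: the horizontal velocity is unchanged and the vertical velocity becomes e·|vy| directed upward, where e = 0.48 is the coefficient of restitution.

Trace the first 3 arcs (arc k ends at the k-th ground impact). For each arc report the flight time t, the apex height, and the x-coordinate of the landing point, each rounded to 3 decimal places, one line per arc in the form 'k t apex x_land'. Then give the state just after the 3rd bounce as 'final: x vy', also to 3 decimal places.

Arc 1: start y=14.060, vy=8.900 → t=2.828, apex=18.097, x_land=11.341, impact vy=-18.843
  bounce: vy ← 0.48·18.843 = 9.045
Arc 2: start y=0.000, vy=9.045 → t=1.844, apex=4.170, x_land=18.735, impact vy=-9.045
  bounce: vy ← 0.48·9.045 = 4.341
Arc 3: start y=0.000, vy=4.341 → t=0.885, apex=0.961, x_land=22.284, impact vy=-4.341
  bounce: vy ← 0.48·4.341 = 2.084

1 2.828 18.097 11.341
2 1.844 4.170 18.735
3 0.885 0.961 22.284
final: 22.284 2.084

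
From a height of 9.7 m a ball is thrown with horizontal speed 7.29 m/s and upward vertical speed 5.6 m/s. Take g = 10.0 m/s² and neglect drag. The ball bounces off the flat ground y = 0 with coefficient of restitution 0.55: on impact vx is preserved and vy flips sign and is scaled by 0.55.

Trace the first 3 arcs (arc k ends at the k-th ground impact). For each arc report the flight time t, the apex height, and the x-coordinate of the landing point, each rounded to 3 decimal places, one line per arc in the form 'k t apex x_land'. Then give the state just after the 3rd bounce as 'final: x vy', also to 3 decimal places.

1 2.061 11.268 15.026
2 1.651 3.409 27.064
3 0.908 1.031 33.685
final: 33.685 2.498

Arc 1: start y=9.700, vy=5.600 → t=2.061, apex=11.268, x_land=15.026, impact vy=-15.012
  bounce: vy ← 0.55·15.012 = 8.257
Arc 2: start y=0.000, vy=8.257 → t=1.651, apex=3.409, x_land=27.064, impact vy=-8.257
  bounce: vy ← 0.55·8.257 = 4.541
Arc 3: start y=0.000, vy=4.541 → t=0.908, apex=1.031, x_land=33.685, impact vy=-4.541
  bounce: vy ← 0.55·4.541 = 2.498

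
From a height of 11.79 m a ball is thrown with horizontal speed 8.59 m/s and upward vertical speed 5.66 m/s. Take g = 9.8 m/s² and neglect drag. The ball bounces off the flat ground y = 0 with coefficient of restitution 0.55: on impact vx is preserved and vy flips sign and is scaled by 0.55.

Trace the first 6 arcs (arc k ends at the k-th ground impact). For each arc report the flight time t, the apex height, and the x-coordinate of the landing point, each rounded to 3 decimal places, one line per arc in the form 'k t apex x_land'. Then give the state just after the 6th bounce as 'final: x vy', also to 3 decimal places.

Arc 1: start y=11.790, vy=5.660 → t=2.233, apex=13.424, x_land=19.179, impact vy=-16.221
  bounce: vy ← 0.55·16.221 = 8.922
Arc 2: start y=0.000, vy=8.922 → t=1.821, apex=4.061, x_land=34.819, impact vy=-8.922
  bounce: vy ← 0.55·8.922 = 4.907
Arc 3: start y=0.000, vy=4.907 → t=1.001, apex=1.228, x_land=43.421, impact vy=-4.907
  bounce: vy ← 0.55·4.907 = 2.699
Arc 4: start y=0.000, vy=2.699 → t=0.551, apex=0.372, x_land=48.152, impact vy=-2.699
  bounce: vy ← 0.55·2.699 = 1.484
Arc 5: start y=0.000, vy=1.484 → t=0.303, apex=0.112, x_land=50.755, impact vy=-1.484
  bounce: vy ← 0.55·1.484 = 0.816
Arc 6: start y=0.000, vy=0.816 → t=0.167, apex=0.034, x_land=52.186, impact vy=-0.816
  bounce: vy ← 0.55·0.816 = 0.449

1 2.233 13.424 19.179
2 1.821 4.061 34.819
3 1.001 1.228 43.421
4 0.551 0.372 48.152
5 0.303 0.112 50.755
6 0.167 0.034 52.186
final: 52.186 0.449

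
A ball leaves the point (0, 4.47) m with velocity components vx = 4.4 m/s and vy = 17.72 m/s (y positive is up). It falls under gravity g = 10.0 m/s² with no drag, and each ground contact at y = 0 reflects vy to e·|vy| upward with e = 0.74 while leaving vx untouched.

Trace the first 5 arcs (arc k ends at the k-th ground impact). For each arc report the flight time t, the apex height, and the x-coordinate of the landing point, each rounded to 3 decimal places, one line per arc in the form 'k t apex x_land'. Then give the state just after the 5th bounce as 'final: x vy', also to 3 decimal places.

Arc 1: start y=4.470, vy=17.720 → t=3.780, apex=20.170, x_land=16.634, impact vy=-20.085
  bounce: vy ← 0.74·20.085 = 14.863
Arc 2: start y=0.000, vy=14.863 → t=2.973, apex=11.045, x_land=29.713, impact vy=-14.863
  bounce: vy ← 0.74·14.863 = 10.998
Arc 3: start y=0.000, vy=10.998 → t=2.200, apex=6.048, x_land=39.392, impact vy=-10.998
  bounce: vy ← 0.74·10.998 = 8.139
Arc 4: start y=0.000, vy=8.139 → t=1.628, apex=3.312, x_land=46.554, impact vy=-8.139
  bounce: vy ← 0.74·8.139 = 6.023
Arc 5: start y=0.000, vy=6.023 → t=1.205, apex=1.814, x_land=51.854, impact vy=-6.023
  bounce: vy ← 0.74·6.023 = 4.457

1 3.780 20.170 16.634
2 2.973 11.045 29.713
3 2.200 6.048 39.392
4 1.628 3.312 46.554
5 1.205 1.814 51.854
final: 51.854 4.457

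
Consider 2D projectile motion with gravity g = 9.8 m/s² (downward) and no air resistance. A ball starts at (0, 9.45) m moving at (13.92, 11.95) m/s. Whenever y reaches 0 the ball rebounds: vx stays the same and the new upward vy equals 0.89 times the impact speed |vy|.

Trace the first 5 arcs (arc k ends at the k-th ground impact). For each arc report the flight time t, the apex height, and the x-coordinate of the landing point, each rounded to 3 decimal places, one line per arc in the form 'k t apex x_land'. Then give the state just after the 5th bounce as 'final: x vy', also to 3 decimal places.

Arc 1: start y=9.450, vy=11.950 → t=3.067, apex=16.736, x_land=42.699, impact vy=-18.111
  bounce: vy ← 0.89·18.111 = 16.119
Arc 2: start y=0.000, vy=16.119 → t=3.290, apex=13.256, x_land=88.491, impact vy=-16.119
  bounce: vy ← 0.89·16.119 = 14.346
Arc 3: start y=0.000, vy=14.346 → t=2.928, apex=10.500, x_land=129.245, impact vy=-14.346
  bounce: vy ← 0.89·14.346 = 12.768
Arc 4: start y=0.000, vy=12.768 → t=2.606, apex=8.317, x_land=165.517, impact vy=-12.768
  bounce: vy ← 0.89·12.768 = 11.363
Arc 5: start y=0.000, vy=11.363 → t=2.319, apex=6.588, x_land=197.798, impact vy=-11.363
  bounce: vy ← 0.89·11.363 = 10.114

1 3.067 16.736 42.699
2 3.290 13.256 88.491
3 2.928 10.500 129.245
4 2.606 8.317 165.517
5 2.319 6.588 197.798
final: 197.798 10.114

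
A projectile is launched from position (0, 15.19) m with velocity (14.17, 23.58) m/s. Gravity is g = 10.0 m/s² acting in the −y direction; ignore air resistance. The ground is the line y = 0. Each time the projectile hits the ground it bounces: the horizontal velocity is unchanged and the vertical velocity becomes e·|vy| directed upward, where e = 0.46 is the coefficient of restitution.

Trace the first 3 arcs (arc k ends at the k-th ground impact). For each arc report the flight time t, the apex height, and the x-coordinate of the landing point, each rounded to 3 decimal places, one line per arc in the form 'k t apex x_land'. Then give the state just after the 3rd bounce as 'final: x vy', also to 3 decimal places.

1 5.290 42.991 74.963
2 2.698 9.097 113.189
3 1.241 1.925 130.773
final: 130.773 2.854

Arc 1: start y=15.190, vy=23.580 → t=5.290, apex=42.991, x_land=74.963, impact vy=-29.323
  bounce: vy ← 0.46·29.323 = 13.488
Arc 2: start y=0.000, vy=13.488 → t=2.698, apex=9.097, x_land=113.189, impact vy=-13.488
  bounce: vy ← 0.46·13.488 = 6.205
Arc 3: start y=0.000, vy=6.205 → t=1.241, apex=1.925, x_land=130.773, impact vy=-6.205
  bounce: vy ← 0.46·6.205 = 2.854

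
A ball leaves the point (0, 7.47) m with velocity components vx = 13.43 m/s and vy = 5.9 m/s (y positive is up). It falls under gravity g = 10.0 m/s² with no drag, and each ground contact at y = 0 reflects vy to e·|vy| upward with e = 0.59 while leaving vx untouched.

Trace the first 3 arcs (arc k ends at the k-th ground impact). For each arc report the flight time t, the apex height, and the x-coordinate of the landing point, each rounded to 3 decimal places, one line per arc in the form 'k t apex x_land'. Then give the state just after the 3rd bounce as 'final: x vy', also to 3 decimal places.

1 1.947 9.210 26.151
2 1.602 3.206 47.660
3 0.945 1.116 60.350
final: 60.350 2.787

Arc 1: start y=7.470, vy=5.900 → t=1.947, apex=9.210, x_land=26.151, impact vy=-13.572
  bounce: vy ← 0.59·13.572 = 8.008
Arc 2: start y=0.000, vy=8.008 → t=1.602, apex=3.206, x_land=47.660, impact vy=-8.008
  bounce: vy ← 0.59·8.008 = 4.725
Arc 3: start y=0.000, vy=4.725 → t=0.945, apex=1.116, x_land=60.350, impact vy=-4.725
  bounce: vy ← 0.59·4.725 = 2.787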